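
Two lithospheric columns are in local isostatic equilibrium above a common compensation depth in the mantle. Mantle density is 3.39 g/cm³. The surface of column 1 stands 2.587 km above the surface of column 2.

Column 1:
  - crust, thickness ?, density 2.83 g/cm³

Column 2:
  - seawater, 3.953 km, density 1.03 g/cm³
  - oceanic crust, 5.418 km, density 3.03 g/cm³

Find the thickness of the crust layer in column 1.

35.8 km

Take the compensation level at the base of the deeper column (depth z_c below the surface of column 1) and equate Σ ρ_i t_i down to z_c; mantle fills any gap and the z_c terms cancel.
Column 1: x×2.83 + (z_c − 0 − x)×3.39
Column 2: 2.587×0 + 3.953×1.03 + 5.418×3.03 + (z_c − 2.587 − 9.371)×3.39
The z_c×3.39 term appears on both sides and cancels. Collect the known terms of each column as K = Σ(ρt)_known − 3.39 × (depth of known layers): K_1 = 0 − 3.39×0 = 0; K_2 = 20.48813 − 3.39×(2.587 + 9.371) = −20.04949.
Balance: K_1 − x×(3.39 − 2.83) = K_2, so x = (K_1 − K_2)/(3.39 − 2.83) = 20.0495/0.56 = 35.8 km.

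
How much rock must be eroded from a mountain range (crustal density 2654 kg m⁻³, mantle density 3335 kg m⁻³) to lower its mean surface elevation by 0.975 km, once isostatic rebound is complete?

4.77 km

Net drop Δ = e − u = e − e ρ_c/ρ_m = e (ρ_m − ρ_c)/ρ_m.
e = Δ ρ_m/(ρ_m − ρ_c) = 0.975 km × 3335/681 = 4.77 km.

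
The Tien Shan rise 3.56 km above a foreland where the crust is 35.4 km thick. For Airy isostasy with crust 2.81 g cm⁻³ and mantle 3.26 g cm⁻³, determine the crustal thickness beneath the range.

Root depth r = h ρ_c / (ρ_m − ρ_c) = 3.56 km × 2.81 / 0.45 = 22.23 km.
Total thickness = T + h + r = 35.4 km + 3.56 km + 22.23 km = 61.2 km.

61.2 km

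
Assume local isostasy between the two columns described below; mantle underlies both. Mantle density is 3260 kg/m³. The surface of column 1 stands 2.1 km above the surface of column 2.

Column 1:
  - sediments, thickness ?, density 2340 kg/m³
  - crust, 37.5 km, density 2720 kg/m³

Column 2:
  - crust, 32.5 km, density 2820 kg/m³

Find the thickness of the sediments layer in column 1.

0.974 km

Take the compensation level at the base of the deeper column (depth z_c below the surface of column 1) and equate Σ ρ_i t_i down to z_c; mantle fills any gap and the z_c terms cancel.
Column 1: x×2340 + 37.5×2720 + (z_c − 37.5 − x)×3260
Column 2: 2.1×0 + 32.5×2820 + (z_c − 2.1 − 32.5)×3260
The z_c×3260 term appears on both sides and cancels. Collect the known terms of each column as K = Σ(ρt)_known − 3260 × (depth of known layers): K_1 = 102000 − 3260×37.5 = −20250; K_2 = 91650 − 3260×(2.1 + 32.5) = −21146.
Balance: K_1 − x×(3260 − 2340) = K_2, so x = (K_1 − K_2)/(3260 − 2340) = 896/920 = 0.974 km.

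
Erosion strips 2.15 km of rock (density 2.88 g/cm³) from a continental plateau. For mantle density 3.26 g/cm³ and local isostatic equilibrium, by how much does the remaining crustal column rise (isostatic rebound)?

Unloading: uplift u = e ρ_c/ρ_m = 2.15 km × 2.88/3.26 = 1.9 km.

1.9 km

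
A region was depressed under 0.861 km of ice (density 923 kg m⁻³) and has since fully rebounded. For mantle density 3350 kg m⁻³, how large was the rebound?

0.237 km

Removing the load lets mantle flow back in; uplift u satisfies ρ_ice t = ρ_m u.
u = t ρ_ice/ρ_m = 0.861 km × 923/3350 = 0.237 km.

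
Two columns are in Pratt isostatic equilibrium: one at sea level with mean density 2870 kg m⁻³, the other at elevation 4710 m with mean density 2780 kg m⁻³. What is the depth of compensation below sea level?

145000 m

ρ_ref D = ρ (D + h) → D (ρ_ref − ρ) = ρ h.
D = ρ h/(ρ_ref − ρ) = 2780 × 4710 m/(2870 − 2780) = 145000 m.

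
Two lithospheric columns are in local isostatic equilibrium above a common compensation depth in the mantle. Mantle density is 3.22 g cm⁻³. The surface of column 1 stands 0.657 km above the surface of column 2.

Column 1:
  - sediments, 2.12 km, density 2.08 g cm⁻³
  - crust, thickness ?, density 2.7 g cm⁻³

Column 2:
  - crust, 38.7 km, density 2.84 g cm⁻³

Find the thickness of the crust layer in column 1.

Take the compensation level at the base of the deeper column (depth z_c below the surface of column 1) and equate Σ ρ_i t_i down to z_c; mantle fills any gap and the z_c terms cancel.
Column 1: 2.12×2.08 + x×2.7 + (z_c − 2.12 − x)×3.22
Column 2: 0.657×0 + 38.7×2.84 + (z_c − 0.657 − 38.7)×3.22
The z_c×3.22 term appears on both sides and cancels. Collect the known terms of each column as K = Σ(ρt)_known − 3.22 × (depth of known layers): K_1 = 4.4096 − 3.22×2.12 = −2.4168; K_2 = 109.908 − 3.22×(0.657 + 38.7) = −16.82154.
Balance: K_1 − x×(3.22 − 2.7) = K_2, so x = (K_1 − K_2)/(3.22 − 2.7) = 14.4047/0.52 = 27.7 km.

27.7 km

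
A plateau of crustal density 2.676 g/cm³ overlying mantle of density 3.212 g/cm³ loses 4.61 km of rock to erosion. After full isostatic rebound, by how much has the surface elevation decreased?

Rebound u = e ρ_c/ρ_m = 4.61 km × 2.676/3.212 = 3.841 km.
Net surface drop = e − u = 4.61 km − 3.841 km = e (ρ_m − ρ_c)/ρ_m = 0.769 km.

0.769 km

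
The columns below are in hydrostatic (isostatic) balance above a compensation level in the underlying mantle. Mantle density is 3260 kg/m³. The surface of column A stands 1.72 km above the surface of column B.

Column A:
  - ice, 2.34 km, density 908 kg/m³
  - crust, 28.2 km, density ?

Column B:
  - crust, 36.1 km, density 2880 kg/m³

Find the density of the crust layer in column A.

2770 kg/m³

Take the compensation level at the base of the deeper column (depth z_c below the surface of column A) and equate Σ ρ_i t_i down to z_c; mantle fills any gap and the z_c terms cancel.
Column A: 2.34×908 + 28.2×ρ + (z_c − 30.54)×3260
Column B: 1.72×0 + 36.1×2880 + (z_c − 1.72 − 36.1)×3260
The z_c×3260 term appears on both sides and cancels. Collect the known terms of each column as K = Σ(ρt)_known − 3260 × (depth of known layers): K_A = 2124.72 − 3260×30.54 = −97435.68; K_B = 103968 − 3260×(1.72 + 36.1) = −19325.2.
Balance: K_A + 28.2×ρ = K_B, so ρ = (K_B − K_A)/28.2 = 78110.5/28.2 = 2770 kg/m³.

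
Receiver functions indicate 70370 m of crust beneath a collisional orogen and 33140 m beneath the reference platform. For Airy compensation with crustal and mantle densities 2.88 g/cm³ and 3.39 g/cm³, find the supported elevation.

5600 m

Excess crust Δ = 70370 m − 33140 m = 37230 m, split between elevation h and root r with h + r = Δ.
Airy balance ρ_c h = (ρ_m − ρ_c) r gives r = h ρ_c/(ρ_m − ρ_c), so h (1 + ρ_c/(ρ_m − ρ_c)) = Δ, i.e. h = Δ (ρ_m − ρ_c)/ρ_m.
h = 37230 m × 0.51/3.39 = 5600 m.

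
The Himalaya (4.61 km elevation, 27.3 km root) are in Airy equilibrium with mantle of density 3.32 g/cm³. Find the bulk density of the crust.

ρ_c h = (ρ_m − ρ_c) r → ρ_c (h + r) = ρ_m r → ρ_c = ρ_m r / (h + r).
ρ_c = 3.32 × 27.3 km / (4.61 km + 27.3 km) = 2.84 g/cm³.

2.84 g/cm³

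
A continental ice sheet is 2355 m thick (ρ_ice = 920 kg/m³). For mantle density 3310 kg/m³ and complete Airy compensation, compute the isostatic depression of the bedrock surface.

655 m

By Archimedes' principle applied to the lithosphere: the ice load ρ_ice t is balanced by mantle displaced below, ρ_m s.
s = t ρ_ice / ρ_m = 2355 m × 920/3310 = 655 m.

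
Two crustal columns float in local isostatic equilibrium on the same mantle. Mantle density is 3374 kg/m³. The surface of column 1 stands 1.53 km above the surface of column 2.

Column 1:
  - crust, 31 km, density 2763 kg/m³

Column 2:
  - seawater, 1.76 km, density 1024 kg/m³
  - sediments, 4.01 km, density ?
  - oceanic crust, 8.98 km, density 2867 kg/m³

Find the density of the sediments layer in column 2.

2100 kg/m³

Take the compensation level at the base of the deeper column (depth z_c below the surface of column 1) and equate Σ ρ_i t_i down to z_c; mantle fills any gap and the z_c terms cancel.
Column 1: 31×2763 + (z_c − 31)×3374
Column 2: 1.53×0 + 1.76×1024 + 4.01×ρ + 8.98×2867 + (z_c − 1.53 − 14.75)×3374
The z_c×3374 term appears on both sides and cancels. Collect the known terms of each column as K = Σ(ρt)_known − 3374 × (depth of known layers): K_1 = 85653 − 3374×31 = −18941; K_2 = 27547.9 − 3374×(1.53 + 14.75) = −27380.82.
Balance: K_1 = K_2 + 4.01×ρ, so ρ = (K_1 − K_2)/4.01 = 8439.82/4.01 = 2100 kg/m³.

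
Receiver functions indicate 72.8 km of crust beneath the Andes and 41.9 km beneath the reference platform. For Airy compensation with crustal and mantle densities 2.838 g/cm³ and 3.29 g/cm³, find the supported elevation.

4.25 km

Excess crust Δ = 72.8 km − 41.9 km = 30.9 km, split between elevation h and root r with h + r = Δ.
Airy balance ρ_c h = (ρ_m − ρ_c) r gives r = h ρ_c/(ρ_m − ρ_c), so h (1 + ρ_c/(ρ_m − ρ_c)) = Δ, i.e. h = Δ (ρ_m − ρ_c)/ρ_m.
h = 30.9 km × 0.452/3.29 = 4.25 km.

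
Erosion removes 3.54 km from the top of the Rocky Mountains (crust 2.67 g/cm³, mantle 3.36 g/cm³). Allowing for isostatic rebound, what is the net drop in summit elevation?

0.727 km

Rebound u = e ρ_c/ρ_m = 3.54 km × 2.67/3.36 = 2.813 km.
Net surface drop = e − u = 3.54 km − 2.813 km = e (ρ_m − ρ_c)/ρ_m = 0.727 km.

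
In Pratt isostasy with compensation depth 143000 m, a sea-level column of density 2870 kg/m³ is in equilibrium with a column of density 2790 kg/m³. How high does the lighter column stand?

4100 m

ρ_ref D = ρ (D + h) → h = D (ρ_ref − ρ)/ρ.
h = 143000 m × (2870 − 2790)/2790 = 4100 m.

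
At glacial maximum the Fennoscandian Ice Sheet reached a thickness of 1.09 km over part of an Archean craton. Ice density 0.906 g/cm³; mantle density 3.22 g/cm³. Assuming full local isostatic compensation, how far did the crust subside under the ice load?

By Archimedes' principle applied to the lithosphere: the ice load ρ_ice t is balanced by mantle displaced below, ρ_m s.
s = t ρ_ice / ρ_m = 1.09 km × 0.906/3.22 = 0.307 km.

0.307 km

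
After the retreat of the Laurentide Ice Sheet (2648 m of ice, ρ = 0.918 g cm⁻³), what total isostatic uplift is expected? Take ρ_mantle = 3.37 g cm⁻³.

Removing the load lets mantle flow back in; uplift u satisfies ρ_ice t = ρ_m u.
u = t ρ_ice/ρ_m = 2648 m × 0.918/3.37 = 721 m.

721 m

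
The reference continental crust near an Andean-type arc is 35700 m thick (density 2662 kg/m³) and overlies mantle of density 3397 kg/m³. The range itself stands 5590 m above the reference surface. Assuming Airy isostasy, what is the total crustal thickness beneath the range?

61500 m

Root depth r = h ρ_c / (ρ_m − ρ_c) = 5590 m × 2662 / 735 = 20250 m.
Total thickness = T + h + r = 35700 m + 5590 m + 20250 m = 61500 m.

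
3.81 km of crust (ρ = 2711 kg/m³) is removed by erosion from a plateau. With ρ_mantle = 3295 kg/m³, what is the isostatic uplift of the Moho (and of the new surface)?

Unloading: uplift u = e ρ_c/ρ_m = 3.81 km × 2711/3295 = 3.13 km.

3.13 km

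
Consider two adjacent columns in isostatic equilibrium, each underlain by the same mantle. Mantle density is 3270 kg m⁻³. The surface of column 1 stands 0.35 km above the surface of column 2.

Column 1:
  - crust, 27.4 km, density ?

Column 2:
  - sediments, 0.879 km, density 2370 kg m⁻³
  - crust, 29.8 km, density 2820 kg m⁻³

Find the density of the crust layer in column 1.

Take the compensation level at the base of the deeper column (depth z_c below the surface of column 1) and equate Σ ρ_i t_i down to z_c; mantle fills any gap and the z_c terms cancel.
Column 1: 27.4×ρ + (z_c − 27.4)×3270
Column 2: 0.35×0 + 0.879×2370 + 29.8×2820 + (z_c − 0.35 − 30.679)×3270
The z_c×3270 term appears on both sides and cancels. Collect the known terms of each column as K = Σ(ρt)_known − 3270 × (depth of known layers): K_1 = 0 − 3270×27.4 = −89598; K_2 = 86119.23 − 3270×(0.35 + 30.679) = −15345.6.
Balance: K_1 + 27.4×ρ = K_2, so ρ = (K_2 − K_1)/27.4 = 74252.4/27.4 = 2710 kg m⁻³.

2710 kg m⁻³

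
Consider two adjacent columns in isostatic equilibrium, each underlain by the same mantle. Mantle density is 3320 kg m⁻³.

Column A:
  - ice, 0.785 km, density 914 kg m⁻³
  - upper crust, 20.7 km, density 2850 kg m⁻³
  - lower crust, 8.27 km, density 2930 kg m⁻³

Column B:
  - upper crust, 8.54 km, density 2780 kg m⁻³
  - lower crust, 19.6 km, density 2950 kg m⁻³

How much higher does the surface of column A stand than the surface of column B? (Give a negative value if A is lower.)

For any compensation level in the mantle, the mantle terms cancel and isostasy reduces to e = (Σt_A − Σt_B) − (Σ(ρt)_A − Σ(ρt)_B) / ρ_m.
Σt_A = 29.755 km; Σt_B = 28.14 km; Σ(ρt)_A = 83943.59; Σ(ρt)_B = 81561.2 (in km·kg m⁻³).
e = (29.755 − 28.14) − (83943.59 − 81561.2) / 3320 = 0.897 km.

0.897 km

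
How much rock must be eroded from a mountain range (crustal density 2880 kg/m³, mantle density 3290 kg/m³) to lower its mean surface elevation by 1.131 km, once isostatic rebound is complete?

9.08 km

Net drop Δ = e − u = e − e ρ_c/ρ_m = e (ρ_m − ρ_c)/ρ_m.
e = Δ ρ_m/(ρ_m − ρ_c) = 1.131 km × 3290/410 = 9.08 km.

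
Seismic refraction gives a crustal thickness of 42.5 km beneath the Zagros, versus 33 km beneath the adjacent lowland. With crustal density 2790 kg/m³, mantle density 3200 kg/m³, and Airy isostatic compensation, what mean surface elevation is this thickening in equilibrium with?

Excess crust Δ = 42.5 km − 33 km = 9.5 km, split between elevation h and root r with h + r = Δ.
Airy balance ρ_c h = (ρ_m − ρ_c) r gives r = h ρ_c/(ρ_m − ρ_c), so h (1 + ρ_c/(ρ_m − ρ_c)) = Δ, i.e. h = Δ (ρ_m − ρ_c)/ρ_m.
h = 9.5 km × 410/3200 = 1.22 km.

1.22 km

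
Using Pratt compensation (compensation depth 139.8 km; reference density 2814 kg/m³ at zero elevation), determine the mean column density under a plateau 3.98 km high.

Pratt balance: ρ_ref D = ρ (D + h).
ρ = ρ_ref D/(D + h) = 2814 × 139.8 km/(139.8 km + 3.98 km) = 2740 kg/m³.

2740 kg/m³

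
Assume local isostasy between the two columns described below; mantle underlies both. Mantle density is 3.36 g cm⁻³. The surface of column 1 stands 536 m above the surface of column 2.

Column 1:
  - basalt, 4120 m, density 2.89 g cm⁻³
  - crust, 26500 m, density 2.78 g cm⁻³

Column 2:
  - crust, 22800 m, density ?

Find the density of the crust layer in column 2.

2.68 g cm⁻³

Take the compensation level at the base of the deeper column (depth z_c below the surface of column 1) and equate Σ ρ_i t_i down to z_c; mantle fills any gap and the z_c terms cancel.
Column 1: 4120×2.89 + 26500×2.78 + (z_c − 30620)×3.36
Column 2: 536×0 + 22800×ρ + (z_c − 536 − 22800)×3.36
The z_c×3.36 term appears on both sides and cancels. Collect the known terms of each column as K = Σ(ρt)_known − 3.36 × (depth of known layers): K_1 = 85576.8 − 3.36×30620 = −17306.4; K_2 = 0 − 3.36×(536 + 22800) = −78408.96.
Balance: K_1 = K_2 + 22800×ρ, so ρ = (K_1 − K_2)/22800 = 61102.6/22800 = 2.68 g cm⁻³.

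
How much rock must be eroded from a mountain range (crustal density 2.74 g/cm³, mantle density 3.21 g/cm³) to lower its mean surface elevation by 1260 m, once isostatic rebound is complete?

Net drop Δ = e − u = e − e ρ_c/ρ_m = e (ρ_m − ρ_c)/ρ_m.
e = Δ ρ_m/(ρ_m − ρ_c) = 1260 m × 3.21/0.47 = 8610 m.

8610 m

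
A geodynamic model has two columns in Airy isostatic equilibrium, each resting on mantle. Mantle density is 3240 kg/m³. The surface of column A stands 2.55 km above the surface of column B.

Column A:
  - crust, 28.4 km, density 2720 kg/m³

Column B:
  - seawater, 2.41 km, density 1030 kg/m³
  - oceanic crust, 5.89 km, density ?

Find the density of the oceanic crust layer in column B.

3040 kg/m³

Take the compensation level at the base of the deeper column (depth z_c below the surface of column A) and equate Σ ρ_i t_i down to z_c; mantle fills any gap and the z_c terms cancel.
Column A: 28.4×2720 + (z_c − 28.4)×3240
Column B: 2.55×0 + 2.41×1030 + 5.89×ρ + (z_c − 2.55 − 8.3)×3240
The z_c×3240 term appears on both sides and cancels. Collect the known terms of each column as K = Σ(ρt)_known − 3240 × (depth of known layers): K_A = 77248 − 3240×28.4 = −14768; K_B = 2482.3 − 3240×(2.55 + 8.3) = −32671.7.
Balance: K_A = K_B + 5.89×ρ, so ρ = (K_A − K_B)/5.89 = 17903.7/5.89 = 3040 kg/m³.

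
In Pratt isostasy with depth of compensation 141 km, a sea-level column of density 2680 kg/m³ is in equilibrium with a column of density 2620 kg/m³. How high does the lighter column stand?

3.23 km

ρ_ref D = ρ (D + h) → h = D (ρ_ref − ρ)/ρ.
h = 141 km × (2680 − 2620)/2620 = 3.23 km.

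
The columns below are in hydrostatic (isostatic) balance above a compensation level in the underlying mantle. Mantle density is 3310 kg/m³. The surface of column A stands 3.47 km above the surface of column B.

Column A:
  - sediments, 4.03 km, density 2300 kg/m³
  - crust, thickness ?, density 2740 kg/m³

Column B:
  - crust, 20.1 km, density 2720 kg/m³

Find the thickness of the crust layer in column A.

33.8 km

Take the compensation level at the base of the deeper column (depth z_c below the surface of column A) and equate Σ ρ_i t_i down to z_c; mantle fills any gap and the z_c terms cancel.
Column A: 4.03×2300 + x×2740 + (z_c − 4.03 − x)×3310
Column B: 3.47×0 + 20.1×2720 + (z_c − 3.47 − 20.1)×3310
The z_c×3310 term appears on both sides and cancels. Collect the known terms of each column as K = Σ(ρt)_known − 3310 × (depth of known layers): K_A = 9269 − 3310×4.03 = −4070.3; K_B = 54672 − 3310×(3.47 + 20.1) = −23344.7.
Balance: K_A − x×(3310 − 2740) = K_B, so x = (K_A − K_B)/(3310 − 2740) = 19274.4/570 = 33.8 km.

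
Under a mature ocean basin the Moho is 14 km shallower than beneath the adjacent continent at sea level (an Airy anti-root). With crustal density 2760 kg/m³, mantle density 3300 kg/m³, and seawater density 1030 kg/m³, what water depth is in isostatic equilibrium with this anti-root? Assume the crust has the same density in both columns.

Replacing a thickness d of crust by seawater at the top must be balanced by replacing crust with mantle at the base: d (ρ_c − ρ_w) = a (ρ_m − ρ_c).
d = a (ρ_m − ρ_c)/(ρ_c − ρ_w) = 14 km × 540/1730 = 4.37 km.

4.37 km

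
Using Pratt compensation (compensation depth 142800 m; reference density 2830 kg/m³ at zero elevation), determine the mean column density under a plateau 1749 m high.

Pratt balance: ρ_ref D = ρ (D + h).
ρ = ρ_ref D/(D + h) = 2830 × 142800 m/(142800 m + 1749 m) = 2800 kg/m³.

2800 kg/m³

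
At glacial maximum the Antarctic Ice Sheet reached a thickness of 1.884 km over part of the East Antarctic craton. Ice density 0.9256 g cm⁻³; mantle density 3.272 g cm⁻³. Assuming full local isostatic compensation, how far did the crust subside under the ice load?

0.533 km

Balancing pressure at the compensation depth: the ice load ρ_ice t is balanced by mantle displaced below, ρ_m s.
s = t ρ_ice / ρ_m = 1.884 km × 0.9256/3.272 = 0.533 km.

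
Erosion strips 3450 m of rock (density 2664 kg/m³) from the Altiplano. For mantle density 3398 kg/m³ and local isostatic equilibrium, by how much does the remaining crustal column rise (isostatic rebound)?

Unloading: uplift u = e ρ_c/ρ_m = 3450 m × 2664/3398 = 2700 m.

2700 m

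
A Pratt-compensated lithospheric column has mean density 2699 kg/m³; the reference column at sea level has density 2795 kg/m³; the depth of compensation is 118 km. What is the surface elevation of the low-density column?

ρ_ref D = ρ (D + h) → h = D (ρ_ref − ρ)/ρ.
h = 118 km × (2795 − 2699)/2699 = 4.2 km.

4.2 km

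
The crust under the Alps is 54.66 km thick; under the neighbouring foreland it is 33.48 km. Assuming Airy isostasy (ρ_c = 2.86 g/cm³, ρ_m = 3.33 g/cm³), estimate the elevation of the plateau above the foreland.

Excess crust Δ = 54.66 km − 33.48 km = 21.18 km, split between elevation h and root r with h + r = Δ.
Airy balance ρ_c h = (ρ_m − ρ_c) r gives r = h ρ_c/(ρ_m − ρ_c), so h (1 + ρ_c/(ρ_m − ρ_c)) = Δ, i.e. h = Δ (ρ_m − ρ_c)/ρ_m.
h = 21.18 km × 0.47/3.33 = 2.99 km.

2.99 km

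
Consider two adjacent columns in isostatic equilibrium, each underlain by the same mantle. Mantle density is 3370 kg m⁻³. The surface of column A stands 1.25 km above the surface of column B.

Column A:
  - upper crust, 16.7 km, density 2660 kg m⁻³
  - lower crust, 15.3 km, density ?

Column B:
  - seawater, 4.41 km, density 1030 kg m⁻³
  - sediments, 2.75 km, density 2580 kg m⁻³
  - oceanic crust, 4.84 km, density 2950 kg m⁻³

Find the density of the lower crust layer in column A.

2920 kg m⁻³

Take the compensation level at the base of the deeper column (depth z_c below the surface of column A) and equate Σ ρ_i t_i down to z_c; mantle fills any gap and the z_c terms cancel.
Column A: 16.7×2660 + 15.3×ρ + (z_c − 32)×3370
Column B: 1.25×0 + 4.41×1030 + 2.75×2580 + 4.84×2950 + (z_c − 1.25 − 12)×3370
The z_c×3370 term appears on both sides and cancels. Collect the known terms of each column as K = Σ(ρt)_known − 3370 × (depth of known layers): K_A = 44422 − 3370×32 = −63418; K_B = 25915.3 − 3370×(1.25 + 12) = −18737.2.
Balance: K_A + 15.3×ρ = K_B, so ρ = (K_B − K_A)/15.3 = 44680.8/15.3 = 2920 kg m⁻³.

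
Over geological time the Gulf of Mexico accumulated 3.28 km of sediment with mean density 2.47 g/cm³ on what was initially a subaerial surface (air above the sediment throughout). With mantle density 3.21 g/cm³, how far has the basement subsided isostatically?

Subaerial load: s = t ρ_sed / ρ_m = 3.28 km × 2.47/3.21 = 2.52 km.

2.52 km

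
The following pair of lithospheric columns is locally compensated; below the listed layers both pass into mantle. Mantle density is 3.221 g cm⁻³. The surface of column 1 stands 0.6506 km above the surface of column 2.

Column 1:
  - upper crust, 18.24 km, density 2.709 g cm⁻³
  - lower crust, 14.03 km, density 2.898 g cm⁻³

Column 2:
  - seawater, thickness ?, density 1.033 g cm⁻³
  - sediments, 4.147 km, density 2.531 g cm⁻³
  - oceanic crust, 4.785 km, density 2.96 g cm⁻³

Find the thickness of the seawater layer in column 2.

Take the compensation level at the base of the deeper column (depth z_c below the surface of column 1) and equate Σ ρ_i t_i down to z_c; mantle fills any gap and the z_c terms cancel.
Column 1: 18.24×2.709 + 14.03×2.898 + (z_c − 32.27)×3.221
Column 2: 0.6506×0 + x×1.033 + 4.147×2.531 + 4.785×2.96 + (z_c − 0.6506 − 8.932 − x)×3.221
The z_c×3.221 term appears on both sides and cancels. Collect the known terms of each column as K = Σ(ρt)_known − 3.221 × (depth of known layers): K_1 = 90.0711 − 3.221×32.27 = −13.87057; K_2 = 24.659657 − 3.221×(0.6506 + 8.932) = −6.2058976.
Balance: K_1 = K_2 − x×(3.221 − 1.033), so x = (K_2 − K_1)/(3.221 − 1.033) = 7.66467/2.188 = 3.5 km.

3.5 km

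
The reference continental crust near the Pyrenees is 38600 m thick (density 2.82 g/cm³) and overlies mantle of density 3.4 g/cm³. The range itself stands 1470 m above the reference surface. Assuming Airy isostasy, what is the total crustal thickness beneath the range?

Root depth r = h ρ_c / (ρ_m − ρ_c) = 1470 m × 2.82 / 0.58 = 7147 m.
Total thickness = T + h + r = 38600 m + 1470 m + 7147 m = 47200 m.

47200 m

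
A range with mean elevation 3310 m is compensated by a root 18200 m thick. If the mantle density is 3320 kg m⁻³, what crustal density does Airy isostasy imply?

ρ_c h = (ρ_m − ρ_c) r → ρ_c (h + r) = ρ_m r → ρ_c = ρ_m r / (h + r).
ρ_c = 3320 × 18200 m / (3310 m + 18200 m) = 2810 kg m⁻³.

2810 kg m⁻³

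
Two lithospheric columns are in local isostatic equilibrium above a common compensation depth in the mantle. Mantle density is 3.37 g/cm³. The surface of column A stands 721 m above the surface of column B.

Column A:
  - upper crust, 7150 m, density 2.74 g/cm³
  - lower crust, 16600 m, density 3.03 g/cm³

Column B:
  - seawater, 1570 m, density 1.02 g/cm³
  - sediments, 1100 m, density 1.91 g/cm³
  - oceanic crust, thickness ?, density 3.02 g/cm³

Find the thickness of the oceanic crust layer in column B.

6920 m

Take the compensation level at the base of the deeper column (depth z_c below the surface of column A) and equate Σ ρ_i t_i down to z_c; mantle fills any gap and the z_c terms cancel.
Column A: 7150×2.74 + 16600×3.03 + (z_c − 23750)×3.37
Column B: 721×0 + 1570×1.02 + 1100×1.91 + x×3.02 + (z_c − 721 − 2670 − x)×3.37
The z_c×3.37 term appears on both sides and cancels. Collect the known terms of each column as K = Σ(ρt)_known − 3.37 × (depth of known layers): K_A = 69889 − 3.37×23750 = −10148.5; K_B = 3702.4 − 3.37×(721 + 2670) = −7725.27.
Balance: K_A = K_B − x×(3.37 − 3.02), so x = (K_B − K_A)/(3.37 − 3.02) = 2423.23/0.35 = 6920 m.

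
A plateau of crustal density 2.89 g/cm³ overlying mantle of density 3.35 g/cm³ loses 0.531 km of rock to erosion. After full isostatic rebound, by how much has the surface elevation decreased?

0.0729 km

Rebound u = e ρ_c/ρ_m = 0.531 km × 2.89/3.35 = 0.4581 km.
Net surface drop = e − u = 0.531 km − 0.4581 km = e (ρ_m − ρ_c)/ρ_m = 0.0729 km.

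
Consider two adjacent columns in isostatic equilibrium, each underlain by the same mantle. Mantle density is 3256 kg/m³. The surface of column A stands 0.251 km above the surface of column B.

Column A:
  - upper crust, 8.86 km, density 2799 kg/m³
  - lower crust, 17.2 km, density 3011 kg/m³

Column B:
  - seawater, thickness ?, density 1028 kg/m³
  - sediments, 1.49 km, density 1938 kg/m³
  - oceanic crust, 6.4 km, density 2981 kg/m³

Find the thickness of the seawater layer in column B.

Take the compensation level at the base of the deeper column (depth z_c below the surface of column A) and equate Σ ρ_i t_i down to z_c; mantle fills any gap and the z_c terms cancel.
Column A: 8.86×2799 + 17.2×3011 + (z_c − 26.06)×3256
Column B: 0.251×0 + x×1028 + 1.49×1938 + 6.4×2981 + (z_c − 0.251 − 7.89 − x)×3256
The z_c×3256 term appears on both sides and cancels. Collect the known terms of each column as K = Σ(ρt)_known − 3256 × (depth of known layers): K_A = 76588.34 − 3256×26.06 = −8263.02; K_B = 21966.02 − 3256×(0.251 + 7.89) = −4541.076.
Balance: K_A = K_B − x×(3256 − 1028), so x = (K_B − K_A)/(3256 − 1028) = 3721.94/2228 = 1.67 km.

1.67 km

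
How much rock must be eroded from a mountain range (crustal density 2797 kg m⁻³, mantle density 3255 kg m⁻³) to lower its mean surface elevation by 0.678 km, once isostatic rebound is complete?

Net drop Δ = e − u = e − e ρ_c/ρ_m = e (ρ_m − ρ_c)/ρ_m.
e = Δ ρ_m/(ρ_m − ρ_c) = 0.678 km × 3255/458 = 4.82 km.

4.82 km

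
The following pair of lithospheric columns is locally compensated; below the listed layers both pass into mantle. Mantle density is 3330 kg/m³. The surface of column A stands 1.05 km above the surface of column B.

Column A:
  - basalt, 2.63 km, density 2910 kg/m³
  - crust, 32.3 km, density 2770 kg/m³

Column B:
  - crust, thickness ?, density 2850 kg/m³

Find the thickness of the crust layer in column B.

32.7 km

Take the compensation level at the base of the deeper column (depth z_c below the surface of column A) and equate Σ ρ_i t_i down to z_c; mantle fills any gap and the z_c terms cancel.
Column A: 2.63×2910 + 32.3×2770 + (z_c − 34.93)×3330
Column B: 1.05×0 + x×2850 + (z_c − 1.05 − 0 − x)×3330
The z_c×3330 term appears on both sides and cancels. Collect the known terms of each column as K = Σ(ρt)_known − 3330 × (depth of known layers): K_A = 97124.3 − 3330×34.93 = −19192.6; K_B = 0 − 3330×(1.05 + 0) = −3496.5.
Balance: K_A = K_B − x×(3330 − 2850), so x = (K_B − K_A)/(3330 − 2850) = 15696.1/480 = 32.7 km.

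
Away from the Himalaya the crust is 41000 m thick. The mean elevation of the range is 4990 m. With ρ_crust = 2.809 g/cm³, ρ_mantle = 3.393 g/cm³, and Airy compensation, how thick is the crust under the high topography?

70000 m

Root depth r = h ρ_c / (ρ_m − ρ_c) = 4990 m × 2.809 / 0.584 = 24000 m.
Total thickness = T + h + r = 41000 m + 4990 m + 24000 m = 70000 m.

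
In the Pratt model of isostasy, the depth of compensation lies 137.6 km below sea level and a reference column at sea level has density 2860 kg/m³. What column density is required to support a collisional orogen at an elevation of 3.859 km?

Pratt balance: ρ_ref D = ρ (D + h).
ρ = ρ_ref D/(D + h) = 2860 × 137.6 km/(137.6 km + 3.859 km) = 2780 kg/m³.

2780 kg/m³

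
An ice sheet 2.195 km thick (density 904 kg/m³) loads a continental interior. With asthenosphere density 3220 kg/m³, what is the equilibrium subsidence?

Balancing pressure at the compensation depth: the ice load ρ_ice t is balanced by mantle displaced below, ρ_m s.
s = t ρ_ice / ρ_m = 2.195 km × 904/3220 = 0.616 km.

0.616 km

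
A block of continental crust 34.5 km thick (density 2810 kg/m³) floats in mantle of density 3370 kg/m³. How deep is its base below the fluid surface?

Draft d = t ρ_obj/ρ_fluid = 34.5 km × 2810/3370 = 28.8 km.

28.8 km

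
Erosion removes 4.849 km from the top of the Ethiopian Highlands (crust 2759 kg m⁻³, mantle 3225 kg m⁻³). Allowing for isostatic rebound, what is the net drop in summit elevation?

Rebound u = e ρ_c/ρ_m = 4.849 km × 2759/3225 = 4.148 km.
Net surface drop = e − u = 4.849 km − 4.148 km = e (ρ_m − ρ_c)/ρ_m = 0.701 km.

0.701 km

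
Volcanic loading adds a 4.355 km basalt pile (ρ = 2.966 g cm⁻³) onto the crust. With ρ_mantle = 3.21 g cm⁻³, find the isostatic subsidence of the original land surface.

Subaerial loading: s = t ρ_load / ρ_m.
s = 4.355 km × 2.966/3.21 = 4.02 km.

4.02 km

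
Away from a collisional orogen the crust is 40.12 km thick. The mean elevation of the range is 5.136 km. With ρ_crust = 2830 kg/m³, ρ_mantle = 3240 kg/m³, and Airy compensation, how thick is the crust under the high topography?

80.7 km

Root depth r = h ρ_c / (ρ_m − ρ_c) = 5.136 km × 2830 / 410 = 35.45 km.
Total thickness = T + h + r = 40.12 km + 5.136 km + 35.45 km = 80.7 km.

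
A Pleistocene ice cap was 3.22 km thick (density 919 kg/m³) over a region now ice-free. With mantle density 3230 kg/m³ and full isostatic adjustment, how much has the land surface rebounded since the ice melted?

Removing the load lets mantle flow back in; uplift u satisfies ρ_ice t = ρ_m u.
u = t ρ_ice/ρ_m = 3.22 km × 919/3230 = 0.916 km.

0.916 km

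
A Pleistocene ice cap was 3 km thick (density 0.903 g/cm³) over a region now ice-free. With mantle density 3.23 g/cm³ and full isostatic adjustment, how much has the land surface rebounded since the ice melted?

Removing the load lets mantle flow back in; uplift u satisfies ρ_ice t = ρ_m u.
u = t ρ_ice/ρ_m = 3 km × 0.903/3.23 = 0.839 km.

0.839 km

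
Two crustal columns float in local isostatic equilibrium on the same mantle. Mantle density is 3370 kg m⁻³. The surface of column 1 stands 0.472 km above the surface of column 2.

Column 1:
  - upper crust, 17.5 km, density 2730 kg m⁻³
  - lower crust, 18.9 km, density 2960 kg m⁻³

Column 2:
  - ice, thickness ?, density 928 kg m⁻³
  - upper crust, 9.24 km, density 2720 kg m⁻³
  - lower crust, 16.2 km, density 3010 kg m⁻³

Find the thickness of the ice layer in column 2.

Take the compensation level at the base of the deeper column (depth z_c below the surface of column 1) and equate Σ ρ_i t_i down to z_c; mantle fills any gap and the z_c terms cancel.
Column 1: 17.5×2730 + 18.9×2960 + (z_c − 36.4)×3370
Column 2: 0.472×0 + x×928 + 9.24×2720 + 16.2×3010 + (z_c − 0.472 − 25.44 − x)×3370
The z_c×3370 term appears on both sides and cancels. Collect the known terms of each column as K = Σ(ρt)_known − 3370 × (depth of known layers): K_1 = 103719 − 3370×36.4 = −18949; K_2 = 73894.8 − 3370×(0.472 + 25.44) = −13428.64.
Balance: K_1 = K_2 − x×(3370 − 928), so x = (K_2 − K_1)/(3370 − 928) = 5520.36/2442 = 2.26 km.

2.26 km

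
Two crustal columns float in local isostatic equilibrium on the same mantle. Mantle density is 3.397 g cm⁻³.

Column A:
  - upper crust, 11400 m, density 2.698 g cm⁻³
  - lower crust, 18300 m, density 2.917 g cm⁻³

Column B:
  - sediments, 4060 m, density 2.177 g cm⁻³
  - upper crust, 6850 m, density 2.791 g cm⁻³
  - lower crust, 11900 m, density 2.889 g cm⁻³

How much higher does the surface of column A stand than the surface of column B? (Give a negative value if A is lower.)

For any compensation level in the mantle, the mantle terms cancel and isostasy reduces to e = (Σt_A − Σt_B) − (Σ(ρt)_A − Σ(ρt)_B) / ρ_m.
Σt_A = 29700 m; Σt_B = 22810 m; Σ(ρt)_A = 84138.3; Σ(ρt)_B = 62336.07 (in m·g cm⁻³).
e = (29700 − 22810) − (84138.3 − 62336.07) / 3.397 = 472 m.

472 m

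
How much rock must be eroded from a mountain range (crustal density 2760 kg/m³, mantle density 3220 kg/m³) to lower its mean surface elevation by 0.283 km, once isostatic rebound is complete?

1.98 km

Net drop Δ = e − u = e − e ρ_c/ρ_m = e (ρ_m − ρ_c)/ρ_m.
e = Δ ρ_m/(ρ_m − ρ_c) = 0.283 km × 3220/460 = 1.98 km.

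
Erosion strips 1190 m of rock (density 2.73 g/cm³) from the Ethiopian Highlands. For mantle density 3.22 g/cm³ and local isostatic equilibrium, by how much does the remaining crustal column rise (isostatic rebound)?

1010 m

Unloading: uplift u = e ρ_c/ρ_m = 1190 m × 2.73/3.22 = 1010 m.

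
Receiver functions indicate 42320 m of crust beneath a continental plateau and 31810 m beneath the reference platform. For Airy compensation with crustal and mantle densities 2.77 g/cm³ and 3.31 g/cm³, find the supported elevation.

1710 m

Excess crust Δ = 42320 m − 31810 m = 10510 m, split between elevation h and root r with h + r = Δ.
Airy balance ρ_c h = (ρ_m − ρ_c) r gives r = h ρ_c/(ρ_m − ρ_c), so h (1 + ρ_c/(ρ_m − ρ_c)) = Δ, i.e. h = Δ (ρ_m − ρ_c)/ρ_m.
h = 10510 m × 0.54/3.31 = 1710 m.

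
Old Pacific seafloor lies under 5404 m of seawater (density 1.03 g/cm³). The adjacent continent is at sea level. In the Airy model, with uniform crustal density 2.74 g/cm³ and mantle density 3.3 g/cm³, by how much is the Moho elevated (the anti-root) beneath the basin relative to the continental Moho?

16500 m

By Archimedes' principle applied to the lithosphere: replacing crust with seawater at the top is compensated by replacing crust with mantle at the base: d (ρ_c − ρ_w) = a (ρ_m − ρ_c).
a = d (ρ_c − ρ_w)/(ρ_m − ρ_c) = 5404 m × 1.71/0.56 = 16500 m.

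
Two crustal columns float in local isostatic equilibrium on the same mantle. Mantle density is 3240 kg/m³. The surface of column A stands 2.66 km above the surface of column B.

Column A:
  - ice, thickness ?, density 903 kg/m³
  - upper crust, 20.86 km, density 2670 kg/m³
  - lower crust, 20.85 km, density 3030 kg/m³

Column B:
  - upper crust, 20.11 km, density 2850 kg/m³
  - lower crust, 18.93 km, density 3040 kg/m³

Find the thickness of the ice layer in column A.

1.7 km

Take the compensation level at the base of the deeper column (depth z_c below the surface of column A) and equate Σ ρ_i t_i down to z_c; mantle fills any gap and the z_c terms cancel.
Column A: x×903 + 20.86×2670 + 20.85×3030 + (z_c − 41.71 − x)×3240
Column B: 2.66×0 + 20.11×2850 + 18.93×3040 + (z_c − 2.66 − 39.04)×3240
The z_c×3240 term appears on both sides and cancels. Collect the known terms of each column as K = Σ(ρt)_known − 3240 × (depth of known layers): K_A = 118871.7 − 3240×41.71 = −16268.7; K_B = 114860.7 − 3240×(2.66 + 39.04) = −20247.3.
Balance: K_A − x×(3240 − 903) = K_B, so x = (K_A − K_B)/(3240 − 903) = 3978.6/2337 = 1.7 km.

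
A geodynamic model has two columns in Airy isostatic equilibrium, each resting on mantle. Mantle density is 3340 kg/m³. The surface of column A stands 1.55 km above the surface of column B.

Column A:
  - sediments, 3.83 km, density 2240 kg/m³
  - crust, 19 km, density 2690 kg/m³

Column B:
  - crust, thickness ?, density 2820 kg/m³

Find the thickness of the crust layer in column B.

21.9 km

Take the compensation level at the base of the deeper column (depth z_c below the surface of column A) and equate Σ ρ_i t_i down to z_c; mantle fills any gap and the z_c terms cancel.
Column A: 3.83×2240 + 19×2690 + (z_c − 22.83)×3340
Column B: 1.55×0 + x×2820 + (z_c − 1.55 − 0 − x)×3340
The z_c×3340 term appears on both sides and cancels. Collect the known terms of each column as K = Σ(ρt)_known − 3340 × (depth of known layers): K_A = 59689.2 − 3340×22.83 = −16563; K_B = 0 − 3340×(1.55 + 0) = −5177.
Balance: K_A = K_B − x×(3340 − 2820), so x = (K_B − K_A)/(3340 − 2820) = 11386/520 = 21.9 km.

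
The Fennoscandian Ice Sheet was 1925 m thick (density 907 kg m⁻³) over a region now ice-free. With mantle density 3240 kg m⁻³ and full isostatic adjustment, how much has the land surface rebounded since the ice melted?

539 m

Removing the load lets mantle flow back in; uplift u satisfies ρ_ice t = ρ_m u.
u = t ρ_ice/ρ_m = 1925 m × 907/3240 = 539 m.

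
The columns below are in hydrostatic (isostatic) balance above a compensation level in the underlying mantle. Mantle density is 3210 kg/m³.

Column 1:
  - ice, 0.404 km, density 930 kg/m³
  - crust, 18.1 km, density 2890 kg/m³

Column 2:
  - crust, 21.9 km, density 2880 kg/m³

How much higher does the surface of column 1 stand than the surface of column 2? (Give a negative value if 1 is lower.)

−0.16 km

For any compensation level in the mantle, the mantle terms cancel and isostasy reduces to e = (Σt_1 − Σt_2) − (Σ(ρt)_1 − Σ(ρt)_2) / ρ_m.
Σt_1 = 18.504 km; Σt_2 = 21.9 km; Σ(ρt)_1 = 52684.72; Σ(ρt)_2 = 63072 (in km·kg/m³).
e = (18.504 − 21.9) − (52684.72 − 63072) / 3210 = −0.16 km.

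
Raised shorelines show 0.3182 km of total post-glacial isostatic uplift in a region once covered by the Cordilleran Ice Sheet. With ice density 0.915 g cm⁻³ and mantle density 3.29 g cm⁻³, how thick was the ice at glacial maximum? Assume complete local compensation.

1.14 km

u = t ρ_ice/ρ_m → t = u ρ_m/ρ_ice = 0.3182 km × 3.29/0.915 = 1.14 km.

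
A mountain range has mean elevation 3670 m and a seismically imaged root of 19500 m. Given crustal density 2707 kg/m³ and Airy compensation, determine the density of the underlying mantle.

Airy balance: ρ_c h = (ρ_m − ρ_c) r → ρ_m = ρ_c (1 + h/r).
ρ_m = 2707 × (1 + 3670 m/19500 m) = 3220 kg/m³.

3220 kg/m³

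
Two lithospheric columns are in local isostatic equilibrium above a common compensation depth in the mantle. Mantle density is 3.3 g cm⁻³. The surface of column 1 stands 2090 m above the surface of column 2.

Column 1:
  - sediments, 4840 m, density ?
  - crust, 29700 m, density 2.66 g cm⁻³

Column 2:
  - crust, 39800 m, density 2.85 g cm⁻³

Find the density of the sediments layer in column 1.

2.1 g cm⁻³

Take the compensation level at the base of the deeper column (depth z_c below the surface of column 1) and equate Σ ρ_i t_i down to z_c; mantle fills any gap and the z_c terms cancel.
Column 1: 4840×ρ + 29700×2.66 + (z_c − 34540)×3.3
Column 2: 2090×0 + 39800×2.85 + (z_c − 2090 − 39800)×3.3
The z_c×3.3 term appears on both sides and cancels. Collect the known terms of each column as K = Σ(ρt)_known − 3.3 × (depth of known layers): K_1 = 79002 − 3.3×34540 = −34980; K_2 = 113430 − 3.3×(2090 + 39800) = −24807.
Balance: K_1 + 4840×ρ = K_2, so ρ = (K_2 − K_1)/4840 = 10173/4840 = 2.1 g cm⁻³.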